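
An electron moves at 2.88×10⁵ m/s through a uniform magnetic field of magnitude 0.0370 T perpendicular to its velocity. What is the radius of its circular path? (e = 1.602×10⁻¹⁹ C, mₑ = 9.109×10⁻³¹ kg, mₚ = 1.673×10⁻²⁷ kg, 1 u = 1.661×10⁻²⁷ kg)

The magnetic force provides the centripetal force: |q|vB = mv²/r.
r = mv/(|q|B) = (9.109×10⁻³¹)(2.88×10⁵)/((1.602×10⁻¹⁹)(0.0370)) ≈ 4.43×10⁻⁵ m.

r ≈ 4.43×10⁻⁵ m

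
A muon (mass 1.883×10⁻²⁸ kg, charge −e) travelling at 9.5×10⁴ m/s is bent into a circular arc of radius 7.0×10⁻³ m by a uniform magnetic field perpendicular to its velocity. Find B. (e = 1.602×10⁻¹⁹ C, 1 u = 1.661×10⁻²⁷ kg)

B ≈ 0.016 T

From |q|vB = mv²/r, B = mv/(|q|r).
B = (1.883×10⁻²⁸)(9.5×10⁴)/((1.602×10⁻¹⁹)(7.0×10⁻³)) ≈ 0.016 T.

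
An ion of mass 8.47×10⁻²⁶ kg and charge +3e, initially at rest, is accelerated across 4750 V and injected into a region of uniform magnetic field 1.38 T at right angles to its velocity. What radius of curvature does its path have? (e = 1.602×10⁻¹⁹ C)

Acceleration: |q|V = ½mv² ⇒ v = √(2|q|V/m) = √(2·4.806×10⁻¹⁹·4750/8.47×10⁻²⁶) ≈ 2.322×10⁵ m/s.
In the field: r = mv/(|q|B) = (8.47×10⁻²⁶)(2.322×10⁵)/((4.806×10⁻¹⁹)(1.38)) ≈ 0.0297 m.

r ≈ 0.0297 m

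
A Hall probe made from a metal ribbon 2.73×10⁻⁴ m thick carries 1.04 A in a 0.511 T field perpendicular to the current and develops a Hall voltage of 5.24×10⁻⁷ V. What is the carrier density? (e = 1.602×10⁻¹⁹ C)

n ≈ 2.32×10²⁸ m⁻³

From V_H = IB/(n e t), n = IB/(V_H e t).
n = (1.04)(0.511)/((5.24×10⁻⁷)(1.602×10⁻¹⁹)(2.73×10⁻⁴)) ≈ 2.32×10²⁸ m⁻³.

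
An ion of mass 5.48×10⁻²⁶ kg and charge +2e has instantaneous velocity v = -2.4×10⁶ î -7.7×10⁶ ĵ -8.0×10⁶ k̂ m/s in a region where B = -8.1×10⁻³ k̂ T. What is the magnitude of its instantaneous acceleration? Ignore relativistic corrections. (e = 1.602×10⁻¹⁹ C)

v×B = (6.24×10⁴, -1.94×10⁴, 0) N/C.
F = q v×B = (3.204×10⁻¹⁹ C)·(6.24×10⁴, -1.94×10⁴, 0) = (2.00×10⁻¹⁴, -6.23×10⁻¹⁵, 0) N.
|a| = |F|/m = 2.093×10⁻¹⁴/5.48×10⁻²⁶ ≈ 3.82×10¹¹ m/s².

|a| ≈ 3.82×10¹¹ m/s²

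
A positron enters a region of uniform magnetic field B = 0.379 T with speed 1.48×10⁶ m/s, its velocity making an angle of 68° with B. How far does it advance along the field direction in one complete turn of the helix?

v∥ = v cosθ = 1.48×10⁶·cos68° ≈ 5.544×10⁵ m/s.
T = 2πm/(|q|B) = 2π(9.109×10⁻³¹)/((1.602×10⁻¹⁹)(0.379)) ≈ 9.426×10⁻¹¹ s.
pitch = v∥ T = (5.544×10⁵)(9.426×10⁻¹¹) ≈ 5.23×10⁻⁵ m.

p ≈ 5.23×10⁻⁵ m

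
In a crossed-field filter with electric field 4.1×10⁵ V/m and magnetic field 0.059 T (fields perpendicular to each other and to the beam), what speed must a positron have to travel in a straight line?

For undeflected motion the electric and magnetic forces balance: qE = qvB.
v = E/B = 4.1×10⁵/0.059 = 6.9×10⁶ m/s.

v = 6.9×10⁶ m/s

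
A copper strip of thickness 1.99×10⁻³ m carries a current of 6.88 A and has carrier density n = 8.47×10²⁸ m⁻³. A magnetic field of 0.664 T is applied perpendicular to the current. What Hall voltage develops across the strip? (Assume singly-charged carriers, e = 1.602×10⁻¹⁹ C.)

V_H ≈ 1.69×10⁻⁷ V

V_H = IB/(n e t).
V_H = (6.88)(0.664)/((8.47×10²⁸)(1.602×10⁻¹⁹)(1.99×10⁻³)) ≈ 1.69×10⁻⁷ V.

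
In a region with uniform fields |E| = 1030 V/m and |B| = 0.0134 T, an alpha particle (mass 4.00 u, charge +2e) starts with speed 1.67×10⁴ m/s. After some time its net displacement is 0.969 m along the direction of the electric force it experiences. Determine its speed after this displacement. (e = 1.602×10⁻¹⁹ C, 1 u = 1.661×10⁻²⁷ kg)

B does no work; ΔKE = |q|E d.
½mv_f² = ½mv₀² + |q|Ed = ½(6.644×10⁻²⁷)(1.67×10⁴)² + (3.204×10⁻¹⁹)(1030)(0.969) ≈ 9.265×10⁻¹⁹ J + 3.198×10⁻¹⁶ J ≈ 3.207×10⁻¹⁶ J.
v_f = √(2·3.207×10⁻¹⁶/6.644×10⁻²⁷) ≈ 3.11×10⁵ m/s.

v_f ≈ 3.11×10⁵ m/s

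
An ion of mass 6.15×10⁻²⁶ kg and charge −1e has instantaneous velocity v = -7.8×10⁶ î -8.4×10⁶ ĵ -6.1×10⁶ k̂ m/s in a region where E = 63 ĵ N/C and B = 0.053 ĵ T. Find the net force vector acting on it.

v×B = (3.23×10⁵, 0, -4.13×10⁵) N/C.
E + v×B = (3.23×10⁵, 63.0, -4.13×10⁵) N/C.
F = q(E + v×B) = (−1.602×10⁻¹⁹ C)·(3.23×10⁵, 63.0, -4.13×10⁵) = (-5.18×10⁻¹⁴, -1.01×10⁻¹⁷, 6.62×10⁻¹⁴) N.

F ≈ (-5.18×10⁻¹⁴, -1.01×10⁻¹⁷, 6.62×10⁻¹⁴) N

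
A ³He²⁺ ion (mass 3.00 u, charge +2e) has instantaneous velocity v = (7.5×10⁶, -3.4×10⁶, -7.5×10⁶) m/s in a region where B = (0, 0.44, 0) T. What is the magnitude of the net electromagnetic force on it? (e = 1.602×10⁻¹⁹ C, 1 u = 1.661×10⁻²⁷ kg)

|F| ≈ 1.50×10⁻¹² N

v×B = (3.30×10⁶, 0, 3.30×10⁶) N/C.
F = q v×B = (3.204×10⁻¹⁹ C)·(3.30×10⁶, 0, 3.30×10⁶) = (1.06×10⁻¹², 0, 1.06×10⁻¹²) N.
|F| = 1.50×10⁻¹² N.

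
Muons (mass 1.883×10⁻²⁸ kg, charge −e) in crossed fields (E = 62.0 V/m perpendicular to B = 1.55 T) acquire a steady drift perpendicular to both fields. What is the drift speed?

The steady drift has the magnetic force balancing the electric force, so v_d = E/B.
v_d = 62.0/1.55 = 40.0 m/s.

v_d ≈ 40.0 m/s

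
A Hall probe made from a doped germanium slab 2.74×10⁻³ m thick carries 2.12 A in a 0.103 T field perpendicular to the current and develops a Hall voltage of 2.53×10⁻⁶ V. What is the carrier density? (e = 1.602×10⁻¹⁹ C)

n ≈ 1.97×10²⁶ m⁻³

From V_H = IB/(n e t), n = IB/(V_H e t).
n = (2.12)(0.103)/((2.53×10⁻⁶)(1.602×10⁻¹⁹)(2.74×10⁻³)) ≈ 1.97×10²⁶ m⁻³.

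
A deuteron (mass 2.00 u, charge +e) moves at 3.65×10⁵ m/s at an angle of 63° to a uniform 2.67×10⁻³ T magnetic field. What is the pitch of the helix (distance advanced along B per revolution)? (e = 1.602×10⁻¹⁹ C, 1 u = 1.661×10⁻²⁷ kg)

p ≈ 8.09 m

v∥ = v cosθ = 3.65×10⁵·cos63° ≈ 1.657×10⁵ m/s.
T = 2πm/(|q|B) = 2π(3.322×10⁻²⁷)/((1.602×10⁻¹⁹)(2.67×10⁻³)) ≈ 4.880×10⁻⁵ s.
pitch = v∥ T = (1.657×10⁵)(4.880×10⁻⁵) ≈ 8.09 m.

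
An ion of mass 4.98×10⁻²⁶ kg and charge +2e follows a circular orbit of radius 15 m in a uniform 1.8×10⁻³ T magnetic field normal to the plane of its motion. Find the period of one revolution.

The cyclotron period depends only on m, q, B: T = 2πm/(|q|B).
T = 2π(4.98×10⁻²⁶)/((3.204×10⁻¹⁹)(1.8×10⁻³)) ≈ 5.4×10⁻⁴ s.

T ≈ 5.4×10⁻⁴ s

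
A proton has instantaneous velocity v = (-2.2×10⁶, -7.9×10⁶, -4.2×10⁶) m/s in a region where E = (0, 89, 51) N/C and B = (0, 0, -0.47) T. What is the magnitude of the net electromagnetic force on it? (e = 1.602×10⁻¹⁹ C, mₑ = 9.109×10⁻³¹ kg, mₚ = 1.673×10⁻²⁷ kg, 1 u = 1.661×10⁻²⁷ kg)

v×B = (3.71×10⁶, -1.03×10⁶, 0) N/C.
E + v×B = (3.71×10⁶, -1.03×10⁶, 51.0) N/C.
F = q(E + v×B) = (1.602×10⁻¹⁹ C)·(3.71×10⁶, -1.03×10⁶, 51.0) = (5.95×10⁻¹³, -1.66×10⁻¹³, 8.17×10⁻¹⁸) N.
|F| = 6.17×10⁻¹³ N.

|F| ≈ 6.17×10⁻¹³ N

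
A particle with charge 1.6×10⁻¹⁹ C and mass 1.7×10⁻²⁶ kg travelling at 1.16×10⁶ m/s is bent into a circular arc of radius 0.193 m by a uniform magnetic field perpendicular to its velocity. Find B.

From |q|vB = mv²/r, B = mv/(|q|r).
B = (1.7×10⁻²⁶)(1.16×10⁶)/((1.6×10⁻¹⁹)(0.193)) ≈ 0.639 T.

B ≈ 0.639 T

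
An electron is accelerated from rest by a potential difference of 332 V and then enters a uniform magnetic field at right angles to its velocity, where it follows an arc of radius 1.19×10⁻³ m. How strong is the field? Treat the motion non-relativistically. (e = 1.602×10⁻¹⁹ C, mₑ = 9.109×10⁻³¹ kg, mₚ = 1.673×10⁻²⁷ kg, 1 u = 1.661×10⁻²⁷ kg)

v = √(2|q|V/m) = √(2·1.602×10⁻¹⁹·332/9.109×10⁻³¹) ≈ 1.081×10⁷ m/s.
B = mv/(|q|r) = (9.109×10⁻³¹)(1.081×10⁷)/((1.602×10⁻¹⁹)(1.19×10⁻³)) ≈ 0.0516 T.

B ≈ 0.0516 T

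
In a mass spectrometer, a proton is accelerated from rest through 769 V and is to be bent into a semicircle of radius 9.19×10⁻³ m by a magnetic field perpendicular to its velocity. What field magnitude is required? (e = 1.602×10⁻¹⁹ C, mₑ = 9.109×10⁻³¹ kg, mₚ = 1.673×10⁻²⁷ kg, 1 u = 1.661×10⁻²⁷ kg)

B ≈ 0.436 T

v = √(2|q|V/m) = √(2·1.602×10⁻¹⁹·769/1.673×10⁻²⁷) ≈ 3.838×10⁵ m/s.
B = mv/(|q|r) = (1.673×10⁻²⁷)(3.838×10⁵)/((1.602×10⁻¹⁹)(9.19×10⁻³)) ≈ 0.436 T.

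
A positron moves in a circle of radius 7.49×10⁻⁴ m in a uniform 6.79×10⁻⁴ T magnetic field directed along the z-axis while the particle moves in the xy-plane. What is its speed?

v ≈ 8.94×10⁴ m/s

From |q|vB = mv²/r, v = |q|Br/m.
v = (1.602×10⁻¹⁹)(6.79×10⁻⁴)(7.49×10⁻⁴)/9.109×10⁻³¹ ≈ 8.94×10⁴ m/s.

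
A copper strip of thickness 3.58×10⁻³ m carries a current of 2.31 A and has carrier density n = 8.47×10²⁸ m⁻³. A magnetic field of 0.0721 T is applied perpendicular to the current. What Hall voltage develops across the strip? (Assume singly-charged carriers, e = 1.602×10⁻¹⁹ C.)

V_H ≈ 3.43×10⁻⁹ V

V_H = IB/(n e t).
V_H = (2.31)(0.0721)/((8.47×10²⁸)(1.602×10⁻¹⁹)(3.58×10⁻³)) ≈ 3.43×10⁻⁹ V.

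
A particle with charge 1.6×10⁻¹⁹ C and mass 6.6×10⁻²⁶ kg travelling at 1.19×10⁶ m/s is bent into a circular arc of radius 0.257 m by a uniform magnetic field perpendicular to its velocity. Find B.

B ≈ 1.91 T

From |q|vB = mv²/r, B = mv/(|q|r).
B = (6.6×10⁻²⁶)(1.19×10⁶)/((1.6×10⁻¹⁹)(0.257)) ≈ 1.91 T.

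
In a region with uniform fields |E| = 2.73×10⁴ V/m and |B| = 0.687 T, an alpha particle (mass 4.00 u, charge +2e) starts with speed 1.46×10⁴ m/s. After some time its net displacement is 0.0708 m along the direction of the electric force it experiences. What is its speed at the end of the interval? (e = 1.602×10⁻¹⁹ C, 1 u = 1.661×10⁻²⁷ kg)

v_f ≈ 4.32×10⁵ m/s

B does no work; ΔKE = |q|E d.
½mv_f² = ½mv₀² + |q|Ed = ½(6.644×10⁻²⁷)(1.46×10⁴)² + (3.204×10⁻¹⁹)(2.73×10⁴)(0.0708) ≈ 7.081×10⁻¹⁹ J + 6.193×10⁻¹⁶ J ≈ 6.200×10⁻¹⁶ J.
v_f = √(2·6.200×10⁻¹⁶/6.644×10⁻²⁷) ≈ 4.32×10⁵ m/s.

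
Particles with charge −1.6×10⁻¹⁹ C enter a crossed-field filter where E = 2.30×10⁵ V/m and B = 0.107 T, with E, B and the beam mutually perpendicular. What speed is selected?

Zero net Lorentz force requires |qE| = |q v×B|, i.e. E = vB.
v = E/B = 2.30×10⁵/0.107 = 2.15×10⁶ m/s.

v = 2.15×10⁶ m/s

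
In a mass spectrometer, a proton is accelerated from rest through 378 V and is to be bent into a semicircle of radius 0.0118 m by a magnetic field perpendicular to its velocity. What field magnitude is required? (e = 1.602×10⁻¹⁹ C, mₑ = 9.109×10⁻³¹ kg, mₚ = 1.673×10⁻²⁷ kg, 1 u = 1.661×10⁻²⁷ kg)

B ≈ 0.238 T

v = √(2|q|V/m) = √(2·1.602×10⁻¹⁹·378/1.673×10⁻²⁷) ≈ 2.691×10⁵ m/s.
B = mv/(|q|r) = (1.673×10⁻²⁷)(2.691×10⁵)/((1.602×10⁻¹⁹)(0.0118)) ≈ 0.238 T.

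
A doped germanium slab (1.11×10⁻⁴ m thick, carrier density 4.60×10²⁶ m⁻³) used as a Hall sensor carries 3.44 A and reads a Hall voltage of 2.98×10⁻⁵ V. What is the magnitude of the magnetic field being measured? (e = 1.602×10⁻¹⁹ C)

From V_H = IB/(n e t), B = V_H n e t / I.
B = (2.98×10⁻⁵)(4.60×10²⁶)(1.602×10⁻¹⁹)(1.11×10⁻⁴)/3.44 ≈ 0.0709 T.

B ≈ 0.0709 T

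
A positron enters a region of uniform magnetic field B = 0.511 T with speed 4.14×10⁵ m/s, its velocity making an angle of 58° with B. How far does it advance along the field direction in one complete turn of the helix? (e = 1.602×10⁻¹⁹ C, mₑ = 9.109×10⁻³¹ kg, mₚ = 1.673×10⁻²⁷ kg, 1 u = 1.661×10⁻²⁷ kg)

v∥ = v cosθ = 4.14×10⁵·cos58° ≈ 2.194×10⁵ m/s.
T = 2πm/(|q|B) = 2π(9.109×10⁻³¹)/((1.602×10⁻¹⁹)(0.511)) ≈ 6.991×10⁻¹¹ s.
pitch = v∥ T = (2.194×10⁵)(6.991×10⁻¹¹) ≈ 1.53×10⁻⁵ m.

p ≈ 1.53×10⁻⁵ m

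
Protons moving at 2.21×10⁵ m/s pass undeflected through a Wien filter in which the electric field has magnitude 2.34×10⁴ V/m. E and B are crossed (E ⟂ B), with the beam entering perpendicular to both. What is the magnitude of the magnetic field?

B = 0.106 T

Balance of forces in the selector: qE = qvB ⇒ B = E/v.
B = 2.34×10⁴/2.21×10⁵ = 0.106 T.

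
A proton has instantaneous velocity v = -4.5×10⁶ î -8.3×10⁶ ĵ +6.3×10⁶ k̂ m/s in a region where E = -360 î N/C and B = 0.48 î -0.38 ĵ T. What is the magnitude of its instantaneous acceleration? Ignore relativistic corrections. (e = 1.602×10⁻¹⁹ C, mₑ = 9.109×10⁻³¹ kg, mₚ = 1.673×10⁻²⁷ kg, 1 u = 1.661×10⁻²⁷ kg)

v×B = (2.39×10⁶, 3.02×10⁶, 5.69×10⁶) N/C.
E + v×B = (2.39×10⁶, 3.02×10⁶, 5.69×10⁶) N/C.
F = q(E + v×B) = (1.602×10⁻¹⁹ C)·(2.39×10⁶, 3.02×10⁶, 5.69×10⁶) = (3.83×10⁻¹³, 4.84×10⁻¹³, 9.12×10⁻¹³) N.
|a| = |F|/m = 1.102×10⁻¹²/1.673×10⁻²⁷ ≈ 6.59×10¹⁴ m/s².

|a| ≈ 6.59×10¹⁴ m/s²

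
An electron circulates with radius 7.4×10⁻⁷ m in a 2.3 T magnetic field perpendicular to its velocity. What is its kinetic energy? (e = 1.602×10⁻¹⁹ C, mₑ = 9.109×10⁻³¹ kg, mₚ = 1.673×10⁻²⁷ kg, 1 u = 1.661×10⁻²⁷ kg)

v = |q|Br/m, then KE = ½mv² = (qBr)²/(2m).
v = (1.602×10⁻¹⁹)(2.3)(7.4×10⁻⁷)/9.109×10⁻³¹ ≈ 2.993×10⁵ m/s.
KE = ½(9.109×10⁻³¹)(2.993×10⁵)² ≈ 4.1×10⁻²⁰ J.

KE ≈ 4.1×10⁻²⁰ J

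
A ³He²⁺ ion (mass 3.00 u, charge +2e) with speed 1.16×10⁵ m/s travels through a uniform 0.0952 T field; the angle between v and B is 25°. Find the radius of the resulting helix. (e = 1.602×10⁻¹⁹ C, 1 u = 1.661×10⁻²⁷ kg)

v⊥ = v sinθ = 1.16×10⁵·sin25° ≈ 4.902×10⁴ m/s.
r = m v⊥/(|q|B) = (4.983×10⁻²⁷)(4.902×10⁴)/((3.204×10⁻¹⁹)(0.0952)) ≈ 8.01×10⁻³ m.

r ≈ 8.01×10⁻³ m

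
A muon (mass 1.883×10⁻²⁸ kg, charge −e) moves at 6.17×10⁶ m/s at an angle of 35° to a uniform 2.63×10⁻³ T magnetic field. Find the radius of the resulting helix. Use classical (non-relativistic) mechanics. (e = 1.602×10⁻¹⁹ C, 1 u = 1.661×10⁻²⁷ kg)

r ≈ 1.58 m

v⊥ = v sinθ = 6.17×10⁶·sin35° ≈ 3.539×10⁶ m/s.
r = m v⊥/(|q|B) = (1.883×10⁻²⁸)(3.539×10⁶)/((1.602×10⁻¹⁹)(2.63×10⁻³)) ≈ 1.58 m.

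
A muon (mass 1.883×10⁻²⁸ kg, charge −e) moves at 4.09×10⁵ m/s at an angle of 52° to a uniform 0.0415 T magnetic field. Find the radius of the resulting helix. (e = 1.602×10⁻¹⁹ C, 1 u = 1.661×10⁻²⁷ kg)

r ≈ 9.13×10⁻³ m

v⊥ = v sinθ = 4.09×10⁵·sin52° ≈ 3.223×10⁵ m/s.
r = m v⊥/(|q|B) = (1.883×10⁻²⁸)(3.223×10⁵)/((1.602×10⁻¹⁹)(0.0415)) ≈ 9.13×10⁻³ m.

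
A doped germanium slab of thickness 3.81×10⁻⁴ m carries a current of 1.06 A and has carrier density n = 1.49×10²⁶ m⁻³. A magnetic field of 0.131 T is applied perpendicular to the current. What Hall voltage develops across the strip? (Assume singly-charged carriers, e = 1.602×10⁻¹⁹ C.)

V_H ≈ 1.53×10⁻⁵ V

V_H = IB/(n e t).
V_H = (1.06)(0.131)/((1.49×10²⁶)(1.602×10⁻¹⁹)(3.81×10⁻⁴)) ≈ 1.53×10⁻⁵ V.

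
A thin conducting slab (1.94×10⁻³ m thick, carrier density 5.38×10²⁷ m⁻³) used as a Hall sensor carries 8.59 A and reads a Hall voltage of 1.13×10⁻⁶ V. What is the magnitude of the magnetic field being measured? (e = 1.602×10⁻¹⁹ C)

B ≈ 0.220 T

From V_H = IB/(n e t), B = V_H n e t / I.
B = (1.13×10⁻⁶)(5.38×10²⁷)(1.602×10⁻¹⁹)(1.94×10⁻³)/8.59 ≈ 0.220 T.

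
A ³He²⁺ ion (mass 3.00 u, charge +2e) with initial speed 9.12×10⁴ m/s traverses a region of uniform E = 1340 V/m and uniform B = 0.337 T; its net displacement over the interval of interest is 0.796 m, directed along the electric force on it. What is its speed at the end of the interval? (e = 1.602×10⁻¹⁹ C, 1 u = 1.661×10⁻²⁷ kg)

v_f ≈ 3.81×10⁵ m/s

B does no work; ΔKE = |q|E d.
½mv_f² = ½mv₀² + |q|Ed = ½(4.983×10⁻²⁷)(9.12×10⁴)² + (3.204×10⁻¹⁹)(1340)(0.796) ≈ 2.072×10⁻¹⁷ J + 3.418×10⁻¹⁶ J ≈ 3.625×10⁻¹⁶ J.
v_f = √(2·3.625×10⁻¹⁶/4.983×10⁻²⁷) ≈ 3.81×10⁵ m/s.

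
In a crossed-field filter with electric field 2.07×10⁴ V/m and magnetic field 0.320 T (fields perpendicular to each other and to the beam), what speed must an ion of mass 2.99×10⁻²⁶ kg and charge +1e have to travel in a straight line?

For undeflected motion the electric and magnetic forces balance: qE = qvB.
v = E/B = 2.07×10⁴/0.320 = 6.47×10⁴ m/s.

v = 6.47×10⁴ m/s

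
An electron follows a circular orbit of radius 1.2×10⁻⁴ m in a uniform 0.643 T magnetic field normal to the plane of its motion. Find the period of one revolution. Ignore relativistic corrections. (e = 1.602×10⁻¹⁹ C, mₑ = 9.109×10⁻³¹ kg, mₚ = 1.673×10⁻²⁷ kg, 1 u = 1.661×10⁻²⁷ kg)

T ≈ 5.56×10⁻¹¹ s

The cyclotron period depends only on m, q, B: T = 2πm/(|q|B).
T = 2π(9.109×10⁻³¹)/((1.602×10⁻¹⁹)(0.643)) ≈ 5.56×10⁻¹¹ s.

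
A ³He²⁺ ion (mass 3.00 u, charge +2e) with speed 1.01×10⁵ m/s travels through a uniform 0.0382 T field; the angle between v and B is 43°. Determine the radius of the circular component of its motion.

v⊥ = v sinθ = 1.01×10⁵·sin43° ≈ 6.888×10⁴ m/s.
r = m v⊥/(|q|B) = (4.983×10⁻²⁷)(6.888×10⁴)/((3.204×10⁻¹⁹)(0.0382)) ≈ 0.0280 m.

r ≈ 0.0280 m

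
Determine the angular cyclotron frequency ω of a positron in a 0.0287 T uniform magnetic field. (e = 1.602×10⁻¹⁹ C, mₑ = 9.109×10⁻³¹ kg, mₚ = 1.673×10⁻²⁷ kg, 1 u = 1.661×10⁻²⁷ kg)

ω ≈ 5.05×10⁹ rad/s

ω = |q|B/m.
ω = (1.602×10⁻¹⁹)(0.0287)/9.109×10⁻³¹ ≈ 5.05×10⁹ rad/s.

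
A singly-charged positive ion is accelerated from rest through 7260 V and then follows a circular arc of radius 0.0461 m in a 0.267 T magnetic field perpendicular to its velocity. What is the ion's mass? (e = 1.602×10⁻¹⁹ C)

m ≈ 1.67×10⁻²⁷ kg

Combine |q|V = ½mv² and r = mv/(|q|B): eliminate v to get m = qB²r²/(2V).
m = (1.602×10⁻¹⁹)(0.267)²(0.0461)²/(2·7260) ≈ 1.67×10⁻²⁷ kg.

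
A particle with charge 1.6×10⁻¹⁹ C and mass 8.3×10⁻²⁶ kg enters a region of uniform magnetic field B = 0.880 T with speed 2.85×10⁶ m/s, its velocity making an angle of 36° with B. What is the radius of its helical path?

v⊥ = v sinθ = 2.85×10⁶·sin36° ≈ 1.675×10⁶ m/s.
r = m v⊥/(|q|B) = (8.3×10⁻²⁶)(1.675×10⁶)/((1.6×10⁻¹⁹)(0.880)) ≈ 0.988 m.

r ≈ 0.988 m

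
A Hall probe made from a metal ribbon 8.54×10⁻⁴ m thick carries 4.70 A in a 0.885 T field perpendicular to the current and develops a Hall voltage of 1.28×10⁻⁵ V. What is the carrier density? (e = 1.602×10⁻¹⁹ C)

From V_H = IB/(n e t), n = IB/(V_H e t).
n = (4.70)(0.885)/((1.28×10⁻⁵)(1.602×10⁻¹⁹)(8.54×10⁻⁴)) ≈ 2.38×10²⁷ m⁻³.

n ≈ 2.38×10²⁷ m⁻³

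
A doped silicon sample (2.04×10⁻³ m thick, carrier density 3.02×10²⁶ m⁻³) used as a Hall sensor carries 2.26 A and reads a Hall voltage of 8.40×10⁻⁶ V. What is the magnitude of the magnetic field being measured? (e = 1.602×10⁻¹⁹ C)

B ≈ 0.367 T

From V_H = IB/(n e t), B = V_H n e t / I.
B = (8.40×10⁻⁶)(3.02×10²⁶)(1.602×10⁻¹⁹)(2.04×10⁻³)/2.26 ≈ 0.367 T.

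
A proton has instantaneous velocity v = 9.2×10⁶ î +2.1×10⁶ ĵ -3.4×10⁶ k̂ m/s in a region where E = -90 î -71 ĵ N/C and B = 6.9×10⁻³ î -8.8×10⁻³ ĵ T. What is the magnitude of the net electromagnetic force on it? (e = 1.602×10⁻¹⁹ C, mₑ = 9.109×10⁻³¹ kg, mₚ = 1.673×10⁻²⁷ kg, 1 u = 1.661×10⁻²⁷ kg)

|F| ≈ 1.65×10⁻¹⁴ N

v×B = (-2.99×10⁴, -2.35×10⁴, -9.54×10⁴) N/C.
E + v×B = (-3.00×10⁴, -2.35×10⁴, -9.54×10⁴) N/C.
F = q(E + v×B) = (1.602×10⁻¹⁹ C)·(-3.00×10⁴, -2.35×10⁴, -9.54×10⁴) = (-4.81×10⁻¹⁵, -3.77×10⁻¹⁵, -1.53×10⁻¹⁴) N.
|F| = 1.65×10⁻¹⁴ N.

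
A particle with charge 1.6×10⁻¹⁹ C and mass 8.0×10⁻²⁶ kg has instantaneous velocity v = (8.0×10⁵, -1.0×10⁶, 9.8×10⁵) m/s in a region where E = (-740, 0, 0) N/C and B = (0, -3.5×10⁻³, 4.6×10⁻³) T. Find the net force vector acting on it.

v×B = (-1170, -3680, -2800) N/C.
E + v×B = (-1910, -3680, -2800) N/C.
F = q(E + v×B) = (1.6×10⁻¹⁹ C)·(-1910, -3680, -2800) = (-3.06×10⁻¹⁶, -5.89×10⁻¹⁶, -4.48×10⁻¹⁶) N.

F ≈ (-3.06×10⁻¹⁶, -5.89×10⁻¹⁶, -4.48×10⁻¹⁶) N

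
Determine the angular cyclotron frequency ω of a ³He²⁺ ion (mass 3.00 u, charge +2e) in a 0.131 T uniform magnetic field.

ω ≈ 8.42×10⁶ rad/s

ω = |q|B/m.
ω = (3.204×10⁻¹⁹)(0.131)/4.983×10⁻²⁷ ≈ 8.42×10⁶ rad/s.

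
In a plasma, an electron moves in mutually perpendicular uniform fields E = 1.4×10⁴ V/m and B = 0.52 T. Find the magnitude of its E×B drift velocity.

The E×B drift speed is v_d = E/B.
v_d = 1.4×10⁴/0.52 = 2.7×10⁴ m/s.

v_d ≈ 2.7×10⁴ m/s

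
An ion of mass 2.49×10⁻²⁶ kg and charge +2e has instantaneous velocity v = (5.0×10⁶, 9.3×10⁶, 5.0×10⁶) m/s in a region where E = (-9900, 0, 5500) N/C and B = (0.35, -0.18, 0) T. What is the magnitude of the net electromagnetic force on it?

|F| ≈ 1.47×10⁻¹² N

v×B = (9.00×10⁵, 1.75×10⁶, -4.16×10⁶) N/C.
E + v×B = (8.90×10⁵, 1.75×10⁶, -4.15×10⁶) N/C.
F = q(E + v×B) = (3.204×10⁻¹⁹ C)·(8.90×10⁵, 1.75×10⁶, -4.15×10⁶) = (2.85×10⁻¹³, 5.61×10⁻¹³, -1.33×10⁻¹²) N.
|F| = 1.47×10⁻¹² N.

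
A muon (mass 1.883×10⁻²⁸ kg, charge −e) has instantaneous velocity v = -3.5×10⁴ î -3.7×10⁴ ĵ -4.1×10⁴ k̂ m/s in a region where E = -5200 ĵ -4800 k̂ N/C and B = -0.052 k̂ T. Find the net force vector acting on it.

F ≈ (-3.08×10⁻¹⁶, 1.12×10⁻¹⁵, 7.69×10⁻¹⁶) N

v×B = (1920, -1820, 0) N/C.
E + v×B = (1920, -7020, -4800) N/C.
F = q(E + v×B) = (−1.602×10⁻¹⁹ C)·(1920, -7020, -4800) = (-3.08×10⁻¹⁶, 1.12×10⁻¹⁵, 7.69×10⁻¹⁶) N.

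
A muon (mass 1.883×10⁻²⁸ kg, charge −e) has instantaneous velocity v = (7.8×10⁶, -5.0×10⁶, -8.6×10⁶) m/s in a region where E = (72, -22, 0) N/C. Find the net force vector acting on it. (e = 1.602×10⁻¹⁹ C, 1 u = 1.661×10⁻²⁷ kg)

F ≈ (-1.15×10⁻¹⁷, 3.52×10⁻¹⁸, 0) N

Only an electric field acts, so F = qE = (−1.602×10⁻¹⁹ C)·(72.0, -22.0, 0) = (-1.15×10⁻¹⁷, 3.52×10⁻¹⁸, 0) N.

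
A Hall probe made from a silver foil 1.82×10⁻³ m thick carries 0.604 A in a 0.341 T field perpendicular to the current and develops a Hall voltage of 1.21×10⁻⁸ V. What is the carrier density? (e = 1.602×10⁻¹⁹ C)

From V_H = IB/(n e t), n = IB/(V_H e t).
n = (0.604)(0.341)/((1.21×10⁻⁸)(1.602×10⁻¹⁹)(1.82×10⁻³)) ≈ 5.84×10²⁸ m⁻³.

n ≈ 5.84×10²⁸ m⁻³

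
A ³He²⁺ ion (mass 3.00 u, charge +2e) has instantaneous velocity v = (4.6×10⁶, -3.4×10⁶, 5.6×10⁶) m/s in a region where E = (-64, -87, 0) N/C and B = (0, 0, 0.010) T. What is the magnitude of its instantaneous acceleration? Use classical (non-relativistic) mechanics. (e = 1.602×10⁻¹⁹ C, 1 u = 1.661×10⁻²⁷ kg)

v×B = (-3.40×10⁴, -4.60×10⁴, 0) N/C.
E + v×B = (-3.41×10⁴, -4.61×10⁴, 0) N/C.
F = q(E + v×B) = (3.204×10⁻¹⁹ C)·(-3.41×10⁴, -4.61×10⁴, 0) = (-1.09×10⁻¹⁴, -1.48×10⁻¹⁴, 0) N.
|a| = |F|/m = 1.836×10⁻¹⁴/4.983×10⁻²⁷ ≈ 3.68×10¹² m/s².

|a| ≈ 3.68×10¹² m/s²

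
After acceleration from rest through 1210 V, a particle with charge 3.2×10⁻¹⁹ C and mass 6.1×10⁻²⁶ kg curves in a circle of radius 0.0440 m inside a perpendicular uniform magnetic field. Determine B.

v = √(2|q|V/m) = √(2·3.2×10⁻¹⁹·1210/6.1×10⁻²⁶) ≈ 1.127×10⁵ m/s.
B = mv/(|q|r) = (6.1×10⁻²⁶)(1.127×10⁵)/((3.2×10⁻¹⁹)(0.0440)) ≈ 0.488 T.

B ≈ 0.488 T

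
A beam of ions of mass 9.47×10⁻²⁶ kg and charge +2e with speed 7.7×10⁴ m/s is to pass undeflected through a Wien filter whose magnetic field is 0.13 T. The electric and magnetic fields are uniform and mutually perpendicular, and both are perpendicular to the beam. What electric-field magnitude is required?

E = 1.0×10⁴ V/m

For straight-line motion qE = qvB, so E = vB.
E = 7.7×10⁴ × 0.13 = 1.0×10⁴ V/m.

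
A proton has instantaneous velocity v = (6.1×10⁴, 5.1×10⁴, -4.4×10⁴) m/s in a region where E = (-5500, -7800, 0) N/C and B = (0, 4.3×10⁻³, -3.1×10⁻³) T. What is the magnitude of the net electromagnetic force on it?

v×B = (31.1, 189, 262) N/C.
E + v×B = (-5470, -7610, 262) N/C.
F = q(E + v×B) = (1.602×10⁻¹⁹ C)·(-5470, -7610, 262) = (-8.76×10⁻¹⁶, -1.22×10⁻¹⁵, 4.20×10⁻¹⁷) N.
|F| = 1.50×10⁻¹⁵ N.

|F| ≈ 1.50×10⁻¹⁵ N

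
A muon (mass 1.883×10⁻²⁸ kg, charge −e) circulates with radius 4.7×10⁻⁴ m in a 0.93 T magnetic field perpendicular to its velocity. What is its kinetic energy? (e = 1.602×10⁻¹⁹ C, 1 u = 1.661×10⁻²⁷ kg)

v = |q|Br/m, then KE = ½mv² = (qBr)²/(2m).
v = (1.602×10⁻¹⁹)(0.93)(4.7×10⁻⁴)/1.883×10⁻²⁸ ≈ 3.719×10⁵ m/s.
KE = ½(1.883×10⁻²⁸)(3.719×10⁵)² ≈ 1.3×10⁻¹⁷ J = 81 eV.

KE ≈ 81 eV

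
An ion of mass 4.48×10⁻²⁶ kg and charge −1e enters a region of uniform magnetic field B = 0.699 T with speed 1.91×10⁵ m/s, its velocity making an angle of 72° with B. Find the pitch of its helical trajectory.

v∥ = v cosθ = 1.91×10⁵·cos72° ≈ 5.902×10⁴ m/s.
T = 2πm/(|q|B) = 2π(4.48×10⁻²⁶)/((1.602×10⁻¹⁹)(0.699)) ≈ 2.514×10⁻⁶ s.
pitch = v∥ T = (5.902×10⁴)(2.514×10⁻⁶) ≈ 0.148 m.

p ≈ 0.148 m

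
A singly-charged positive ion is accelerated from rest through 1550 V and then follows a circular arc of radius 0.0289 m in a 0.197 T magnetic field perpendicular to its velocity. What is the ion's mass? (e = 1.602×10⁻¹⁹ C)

m ≈ 1.68×10⁻²⁷ kg

Combine |q|V = ½mv² and r = mv/(|q|B): eliminate v to get m = qB²r²/(2V).
m = (1.602×10⁻¹⁹)(0.197)²(0.0289)²/(2·1550) ≈ 1.68×10⁻²⁷ kg.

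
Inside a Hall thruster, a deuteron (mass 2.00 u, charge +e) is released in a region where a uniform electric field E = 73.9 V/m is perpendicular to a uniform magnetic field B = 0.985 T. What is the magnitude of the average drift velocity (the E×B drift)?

In crossed fields the guiding centre drifts at v_d = |E×B|/B² = E/B, independent of charge and mass.
v_d = 73.9/0.985 = 75.0 m/s.

v_d ≈ 75.0 m/s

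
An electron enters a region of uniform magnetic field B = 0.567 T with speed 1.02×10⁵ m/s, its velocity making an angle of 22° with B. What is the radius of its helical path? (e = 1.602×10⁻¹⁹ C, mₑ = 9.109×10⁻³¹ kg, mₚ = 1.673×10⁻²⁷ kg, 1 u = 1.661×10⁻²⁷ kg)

r ≈ 3.83×10⁻⁷ m

v⊥ = v sinθ = 1.02×10⁵·sin22° ≈ 3.821×10⁴ m/s.
r = m v⊥/(|q|B) = (9.109×10⁻³¹)(3.821×10⁴)/((1.602×10⁻¹⁹)(0.567)) ≈ 3.83×10⁻⁷ m.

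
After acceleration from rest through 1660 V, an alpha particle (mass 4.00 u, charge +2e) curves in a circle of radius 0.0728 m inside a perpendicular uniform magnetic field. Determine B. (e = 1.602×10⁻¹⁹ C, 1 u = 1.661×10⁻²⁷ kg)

B ≈ 0.114 T

v = √(2|q|V/m) = √(2·3.204×10⁻¹⁹·1660/6.644×10⁻²⁷) ≈ 4.001×10⁵ m/s.
B = mv/(|q|r) = (6.644×10⁻²⁷)(4.001×10⁵)/((3.204×10⁻¹⁹)(0.0728)) ≈ 0.114 T.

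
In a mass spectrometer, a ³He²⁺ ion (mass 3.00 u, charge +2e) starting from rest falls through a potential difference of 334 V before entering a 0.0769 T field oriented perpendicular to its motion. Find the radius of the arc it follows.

Acceleration: |q|V = ½mv² ⇒ v = √(2|q|V/m) = √(2·3.204×10⁻¹⁹·334/4.983×10⁻²⁷) ≈ 2.072×10⁵ m/s.
In the field: r = mv/(|q|B) = (4.983×10⁻²⁷)(2.072×10⁵)/((3.204×10⁻¹⁹)(0.0769)) ≈ 0.0419 m.

r ≈ 0.0419 m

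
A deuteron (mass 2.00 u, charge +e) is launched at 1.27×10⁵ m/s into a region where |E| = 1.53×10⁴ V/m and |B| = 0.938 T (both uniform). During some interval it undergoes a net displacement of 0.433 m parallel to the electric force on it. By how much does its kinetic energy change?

The magnetic force is always ⟂ v and does no work; only the electric force changes KE.
ΔKE = F_E · d = |q|E d = (1.602×10⁻¹⁹)(1.53×10⁴)(0.433) ≈ 1.06×10⁻¹⁵ J.

ΔKE ≈ 1.06×10⁻¹⁵ J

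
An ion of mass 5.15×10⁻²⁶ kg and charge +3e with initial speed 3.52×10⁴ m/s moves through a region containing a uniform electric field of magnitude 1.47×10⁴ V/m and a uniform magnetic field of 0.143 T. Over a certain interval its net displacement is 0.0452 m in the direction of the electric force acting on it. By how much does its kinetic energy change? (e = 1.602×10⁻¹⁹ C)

The magnetic force is always ⟂ v and does no work; only the electric force changes KE.
ΔKE = F_E · d = |q|E d = (4.806×10⁻¹⁹)(1.47×10⁴)(0.0452) ≈ 3.19×10⁻¹⁶ J.

ΔKE ≈ 3.19×10⁻¹⁶ J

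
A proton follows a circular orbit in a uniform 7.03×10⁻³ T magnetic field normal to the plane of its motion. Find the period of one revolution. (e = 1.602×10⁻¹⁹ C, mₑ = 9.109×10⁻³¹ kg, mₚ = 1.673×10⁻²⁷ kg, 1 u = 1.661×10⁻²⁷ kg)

The cyclotron period depends only on m, q, B: T = 2πm/(|q|B).
T = 2π(1.673×10⁻²⁷)/((1.602×10⁻¹⁹)(7.03×10⁻³)) ≈ 9.33×10⁻⁶ s.

T ≈ 9.33×10⁻⁶ s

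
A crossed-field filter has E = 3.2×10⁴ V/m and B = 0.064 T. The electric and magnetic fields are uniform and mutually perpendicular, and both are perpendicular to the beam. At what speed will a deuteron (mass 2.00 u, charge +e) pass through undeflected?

v = 5.0×10⁵ m/s

For undeflected motion the electric and magnetic forces balance: qE = qvB.
v = E/B = 3.2×10⁴/0.064 = 5.0×10⁵ m/s.
The result is independent of the particle's charge and mass.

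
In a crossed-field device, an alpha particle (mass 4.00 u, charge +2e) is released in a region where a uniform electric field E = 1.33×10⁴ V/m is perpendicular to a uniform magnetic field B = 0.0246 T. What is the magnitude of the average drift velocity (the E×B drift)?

v_d ≈ 5.41×10⁵ m/s

In crossed fields the guiding centre drifts at v_d = |E×B|/B² = E/B, independent of charge and mass.
v_d = 1.33×10⁴/0.0246 = 5.41×10⁵ m/s.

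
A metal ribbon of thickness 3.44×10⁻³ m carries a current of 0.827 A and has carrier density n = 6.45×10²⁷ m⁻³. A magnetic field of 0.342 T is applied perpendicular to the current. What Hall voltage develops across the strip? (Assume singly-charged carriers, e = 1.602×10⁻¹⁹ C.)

V_H ≈ 7.96×10⁻⁸ V

V_H = IB/(n e t).
V_H = (0.827)(0.342)/((6.45×10²⁷)(1.602×10⁻¹⁹)(3.44×10⁻³)) ≈ 7.96×10⁻⁸ V.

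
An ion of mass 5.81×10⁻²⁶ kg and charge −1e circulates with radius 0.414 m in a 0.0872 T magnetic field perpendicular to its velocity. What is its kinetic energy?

KE ≈ 1800 eV

v = |q|Br/m, then KE = ½mv² = (qBr)²/(2m).
v = (1.602×10⁻¹⁹)(0.0872)(0.414)/5.81×10⁻²⁶ ≈ 9.954×10⁴ m/s.
KE = ½(5.81×10⁻²⁶)(9.954×10⁴)² ≈ 2.88×10⁻¹⁶ J = 1800 eV.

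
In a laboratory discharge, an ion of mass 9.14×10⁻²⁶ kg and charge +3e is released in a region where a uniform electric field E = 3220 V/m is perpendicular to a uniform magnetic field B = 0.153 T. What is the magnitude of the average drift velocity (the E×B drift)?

v_d ≈ 2.10×10⁴ m/s

The E×B drift speed is v_d = E/B.
v_d = 3220/0.153 = 2.10×10⁴ m/s.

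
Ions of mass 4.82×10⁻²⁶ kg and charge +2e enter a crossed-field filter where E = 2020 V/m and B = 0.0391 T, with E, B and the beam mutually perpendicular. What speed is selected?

v = 5.17×10⁴ m/s

For undeflected motion the electric and magnetic forces balance: qE = qvB.
v = E/B = 2020/0.0391 = 5.17×10⁴ m/s.
The result is independent of the particle's charge and mass.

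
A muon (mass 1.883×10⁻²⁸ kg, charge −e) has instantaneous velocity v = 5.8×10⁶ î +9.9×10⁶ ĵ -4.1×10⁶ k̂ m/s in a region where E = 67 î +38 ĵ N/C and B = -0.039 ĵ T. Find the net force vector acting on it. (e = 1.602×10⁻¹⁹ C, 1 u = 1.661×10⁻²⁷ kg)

v×B = (-1.60×10⁵, 0, -2.26×10⁵) N/C.
E + v×B = (-1.60×10⁵, 38.0, -2.26×10⁵) N/C.
F = q(E + v×B) = (−1.602×10⁻¹⁹ C)·(-1.60×10⁵, 38.0, -2.26×10⁵) = (2.56×10⁻¹⁴, -6.09×10⁻¹⁸, 3.62×10⁻¹⁴) N.

F ≈ (2.56×10⁻¹⁴, -6.09×10⁻¹⁸, 3.62×10⁻¹⁴) N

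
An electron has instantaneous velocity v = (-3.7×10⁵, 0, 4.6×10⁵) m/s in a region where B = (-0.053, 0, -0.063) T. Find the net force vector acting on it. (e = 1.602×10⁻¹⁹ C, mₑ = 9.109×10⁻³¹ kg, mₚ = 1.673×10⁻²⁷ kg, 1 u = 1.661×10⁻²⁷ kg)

v×B = (0, -4.77×10⁴, 0) N/C.
F = q v×B = (−1.602×10⁻¹⁹ C)·(0, -4.77×10⁴, 0) = (0, 7.64×10⁻¹⁵, 0) N.

F ≈ (0, 7.64×10⁻¹⁵, 0) N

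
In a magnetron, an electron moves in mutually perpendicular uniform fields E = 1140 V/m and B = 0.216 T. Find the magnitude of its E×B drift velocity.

v_d ≈ 5280 m/s

In crossed fields the guiding centre drifts at v_d = |E×B|/B² = E/B, independent of charge and mass.
v_d = 1140/0.216 = 5280 m/s.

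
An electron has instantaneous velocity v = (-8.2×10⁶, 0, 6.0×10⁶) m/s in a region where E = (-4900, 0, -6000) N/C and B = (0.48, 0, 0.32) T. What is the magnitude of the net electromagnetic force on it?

|F| ≈ 8.82×10⁻¹³ N

v×B = (0, 5.50×10⁶, 0) N/C.
E + v×B = (-4900, 5.50×10⁶, -6000) N/C.
F = q(E + v×B) = (−1.602×10⁻¹⁹ C)·(-4900, 5.50×10⁶, -6000) = (7.85×10⁻¹⁶, -8.82×10⁻¹³, 9.61×10⁻¹⁶) N.
|F| = 8.82×10⁻¹³ N.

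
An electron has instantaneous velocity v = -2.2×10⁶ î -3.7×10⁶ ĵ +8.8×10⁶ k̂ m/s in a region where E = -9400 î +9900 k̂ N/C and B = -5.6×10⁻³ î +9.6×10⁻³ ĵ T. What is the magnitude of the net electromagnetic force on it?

v×B = (-8.45×10⁴, -4.93×10⁴, -4.18×10⁴) N/C.
E + v×B = (-9.39×10⁴, -4.93×10⁴, -3.19×10⁴) N/C.
F = q(E + v×B) = (−1.602×10⁻¹⁹ C)·(-9.39×10⁴, -4.93×10⁴, -3.19×10⁴) = (1.50×10⁻¹⁴, 7.89×10⁻¹⁵, 5.12×10⁻¹⁵) N.
|F| = 1.77×10⁻¹⁴ N.

|F| ≈ 1.77×10⁻¹⁴ N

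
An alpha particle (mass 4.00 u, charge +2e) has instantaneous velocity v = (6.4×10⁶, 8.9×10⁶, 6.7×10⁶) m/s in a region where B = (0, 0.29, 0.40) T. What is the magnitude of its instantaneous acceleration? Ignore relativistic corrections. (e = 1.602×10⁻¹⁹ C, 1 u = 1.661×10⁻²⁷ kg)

v×B = (1.62×10⁶, -2.56×10⁶, 1.86×10⁶) N/C.
F = q v×B = (3.204×10⁻¹⁹ C)·(1.62×10⁶, -2.56×10⁶, 1.86×10⁶) = (5.18×10⁻¹³, -8.20×10⁻¹³, 5.95×10⁻¹³) N.
|a| = |F|/m = 1.138×10⁻¹²/6.644×10⁻²⁷ ≈ 1.71×10¹⁴ m/s².

|a| ≈ 1.71×10¹⁴ m/s²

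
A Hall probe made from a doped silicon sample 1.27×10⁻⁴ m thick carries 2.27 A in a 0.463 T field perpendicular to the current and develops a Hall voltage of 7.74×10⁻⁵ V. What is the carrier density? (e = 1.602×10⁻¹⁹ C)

From V_H = IB/(n e t), n = IB/(V_H e t).
n = (2.27)(0.463)/((7.74×10⁻⁵)(1.602×10⁻¹⁹)(1.27×10⁻⁴)) ≈ 6.67×10²⁶ m⁻³.

n ≈ 6.67×10²⁶ m⁻³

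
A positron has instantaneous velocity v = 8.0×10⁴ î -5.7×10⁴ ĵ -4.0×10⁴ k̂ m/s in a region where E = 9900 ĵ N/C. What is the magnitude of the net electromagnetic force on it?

Only an electric field acts, so F = qE = (1.602×10⁻¹⁹ C)·(0, 9900, 0) = (0, 1.59×10⁻¹⁵, 0) N.
|F| = 1.59×10⁻¹⁵ N.

|F| ≈ 1.59×10⁻¹⁵ N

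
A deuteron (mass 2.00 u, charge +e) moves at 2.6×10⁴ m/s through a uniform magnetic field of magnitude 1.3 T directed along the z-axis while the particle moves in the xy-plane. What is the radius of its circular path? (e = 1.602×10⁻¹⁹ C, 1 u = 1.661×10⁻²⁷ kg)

r ≈ 4.1×10⁻⁴ m

The magnetic force provides the centripetal force: |q|vB = mv²/r.
r = mv/(|q|B) = (3.322×10⁻²⁷)(2.6×10⁴)/((1.602×10⁻¹⁹)(1.3)) ≈ 4.1×10⁻⁴ m.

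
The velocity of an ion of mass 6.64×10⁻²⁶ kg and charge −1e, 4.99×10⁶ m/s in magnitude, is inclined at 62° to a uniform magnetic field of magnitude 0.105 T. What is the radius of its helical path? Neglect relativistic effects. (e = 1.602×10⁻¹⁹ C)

v⊥ = v sinθ = 4.99×10⁶·sin62° ≈ 4.406×10⁶ m/s.
r = m v⊥/(|q|B) = (6.64×10⁻²⁶)(4.406×10⁶)/((1.602×10⁻¹⁹)(0.105)) ≈ 17.4 m.

r ≈ 17.4 m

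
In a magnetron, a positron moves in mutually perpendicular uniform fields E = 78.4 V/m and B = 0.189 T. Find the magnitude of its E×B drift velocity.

v_d ≈ 415 m/s

In crossed fields the guiding centre drifts at v_d = |E×B|/B² = E/B, independent of charge and mass.
v_d = 78.4/0.189 = 415 m/s.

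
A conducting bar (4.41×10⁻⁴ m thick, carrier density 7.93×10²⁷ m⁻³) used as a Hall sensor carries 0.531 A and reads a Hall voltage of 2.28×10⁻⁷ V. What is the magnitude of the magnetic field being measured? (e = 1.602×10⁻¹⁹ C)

From V_H = IB/(n e t), B = V_H n e t / I.
B = (2.28×10⁻⁷)(7.93×10²⁷)(1.602×10⁻¹⁹)(4.41×10⁻⁴)/0.531 ≈ 0.241 T.

B ≈ 0.241 T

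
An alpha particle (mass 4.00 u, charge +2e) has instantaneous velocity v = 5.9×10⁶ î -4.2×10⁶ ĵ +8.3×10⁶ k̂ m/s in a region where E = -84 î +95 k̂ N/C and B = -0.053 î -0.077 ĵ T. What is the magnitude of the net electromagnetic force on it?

|F| ≈ 3.30×10⁻¹³ N

v×B = (6.39×10⁵, -4.40×10⁵, -6.77×10⁵) N/C.
E + v×B = (6.39×10⁵, -4.40×10⁵, -6.77×10⁵) N/C.
F = q(E + v×B) = (3.204×10⁻¹⁹ C)·(6.39×10⁵, -4.40×10⁵, -6.77×10⁵) = (2.05×10⁻¹³, -1.41×10⁻¹³, -2.17×10⁻¹³) N.
|F| = 3.30×10⁻¹³ N.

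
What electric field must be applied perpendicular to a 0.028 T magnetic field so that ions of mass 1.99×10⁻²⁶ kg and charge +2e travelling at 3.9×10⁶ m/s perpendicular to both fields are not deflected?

For straight-line motion qE = qvB, so E = vB.
E = 3.9×10⁶ × 0.028 = 1.1×10⁵ V/m.

E = 1.1×10⁵ V/m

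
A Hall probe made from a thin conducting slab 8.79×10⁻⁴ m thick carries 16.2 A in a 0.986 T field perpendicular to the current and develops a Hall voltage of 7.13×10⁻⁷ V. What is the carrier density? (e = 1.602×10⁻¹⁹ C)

From V_H = IB/(n e t), n = IB/(V_H e t).
n = (16.2)(0.986)/((7.13×10⁻⁷)(1.602×10⁻¹⁹)(8.79×10⁻⁴)) ≈ 1.59×10²⁹ m⁻³.

n ≈ 1.59×10²⁹ m⁻³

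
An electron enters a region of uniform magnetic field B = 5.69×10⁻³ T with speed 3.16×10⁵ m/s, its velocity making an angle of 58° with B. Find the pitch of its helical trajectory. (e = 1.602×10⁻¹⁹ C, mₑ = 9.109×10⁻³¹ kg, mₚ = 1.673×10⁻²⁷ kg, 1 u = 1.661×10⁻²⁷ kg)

p ≈ 1.05×10⁻³ m

v∥ = v cosθ = 3.16×10⁵·cos58° ≈ 1.675×10⁵ m/s.
T = 2πm/(|q|B) = 2π(9.109×10⁻³¹)/((1.602×10⁻¹⁹)(5.69×10⁻³)) ≈ 6.279×10⁻⁹ s.
pitch = v∥ T = (1.675×10⁵)(6.279×10⁻⁹) ≈ 1.05×10⁻³ m.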